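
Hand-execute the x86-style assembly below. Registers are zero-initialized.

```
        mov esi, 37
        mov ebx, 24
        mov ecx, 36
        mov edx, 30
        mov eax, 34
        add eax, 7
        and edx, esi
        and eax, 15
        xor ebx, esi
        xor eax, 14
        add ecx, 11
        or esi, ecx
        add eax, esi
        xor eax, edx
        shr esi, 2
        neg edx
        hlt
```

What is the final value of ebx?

mov esi, 37 → esi=37
mov ebx, 24 → ebx=24
mov ecx, 36 → ecx=36
mov edx, 30 → edx=30
mov eax, 34 → eax=34
add eax, 7 → eax=34+7=41
and edx, esi → edx=30&37=4
and eax, 15 → eax=41&15=9
xor ebx, esi → ebx=24^37=61
xor eax, 14 → eax=9^14=7
add ecx, 11 → ecx=36+11=47
or esi, ecx → esi=37|47=47
add eax, esi → eax=7+47=54
xor eax, edx → eax=54^4=50
shr esi, 2 → esi=47>>2=11
neg edx → edx=-(4)=-4
halt.

61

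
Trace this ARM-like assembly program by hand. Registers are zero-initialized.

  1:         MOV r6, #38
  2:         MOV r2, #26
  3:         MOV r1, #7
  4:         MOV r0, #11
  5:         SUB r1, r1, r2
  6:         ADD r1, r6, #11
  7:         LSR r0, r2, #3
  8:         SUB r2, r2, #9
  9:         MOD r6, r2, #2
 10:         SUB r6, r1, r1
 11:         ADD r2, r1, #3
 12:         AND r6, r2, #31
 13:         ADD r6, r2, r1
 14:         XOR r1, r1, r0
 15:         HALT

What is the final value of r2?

52

after MOV r6, #38: r6=38
after MOV r2, #26: r2=26
after MOV r1, #7: r1=7
after MOV r0, #11: r0=11
after SUB r1, r1, r2: r1=7-26=-19
after ADD r1, r6, #11: r1=38+11=49
after LSR r0, r2, #3: r0=26>>3=3
after SUB r2, r2, #9: r2=26-9=17
after MOD r6, r2, #2: r6=17%2=1
after SUB r6, r1, r1: r6=49-49=0
after ADD r2, r1, #3: r2=49+3=52
after AND r6, r2, #31: r6=52&31=20
after ADD r6, r2, r1: r6=52+49=101
after XOR r1, r1, r0: r1=49^3=50
halt.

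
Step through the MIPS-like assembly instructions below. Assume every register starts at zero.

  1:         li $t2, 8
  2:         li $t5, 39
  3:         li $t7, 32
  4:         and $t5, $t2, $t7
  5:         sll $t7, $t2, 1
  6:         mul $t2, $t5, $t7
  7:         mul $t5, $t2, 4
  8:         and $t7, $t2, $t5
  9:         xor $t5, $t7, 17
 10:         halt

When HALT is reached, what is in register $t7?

li $t2, 8 → $t2=8
li $t5, 39 → $t5=39
li $t7, 32 → $t7=32
and $t5, $t2, $t7 → $t5=8&32=0
sll $t7, $t2, 1 → $t7=8<<1=16
mul $t2, $t5, $t7 → $t2=0*16=0
mul $t5, $t2, 4 → $t5=0*4=0
and $t7, $t2, $t5 → $t7=0&0=0
xor $t5, $t7, 17 → $t5=0^17=17
halt.

0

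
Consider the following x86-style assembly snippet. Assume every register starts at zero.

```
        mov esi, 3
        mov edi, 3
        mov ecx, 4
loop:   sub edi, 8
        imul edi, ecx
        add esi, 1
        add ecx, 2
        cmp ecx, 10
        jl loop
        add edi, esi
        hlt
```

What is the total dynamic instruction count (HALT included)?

mov esi, 3 → esi=3
mov edi, 3 → edi=3
mov ecx, 4 → ecx=4
sub edi, 8 → edi=3-8=-5
imul edi, ecx → edi=(-5)*4=-20
add esi, 1 → esi=3+1=4
add ecx, 2 → ecx=4+2=6
cmp ecx, 10  (cmp 6,10)
jl loop: taken
sub edi, 8 → edi=(-20)-8=-28
imul edi, ecx → edi=(-28)*6=-168
add esi, 1 → esi=4+1=5
add ecx, 2 → ecx=6+2=8
cmp ecx, 10  (cmp 8,10)
jl loop: taken
sub edi, 8 → edi=(-168)-8=-176
imul edi, ecx → edi=(-176)*8=-1408
add esi, 1 → esi=5+1=6
add ecx, 2 → ecx=8+2=10
cmp ecx, 10  (cmp 10,10)
jl loop: not taken
add edi, esi → edi=(-1408)+6=-1402
halt.
Total executed instructions: 23.

23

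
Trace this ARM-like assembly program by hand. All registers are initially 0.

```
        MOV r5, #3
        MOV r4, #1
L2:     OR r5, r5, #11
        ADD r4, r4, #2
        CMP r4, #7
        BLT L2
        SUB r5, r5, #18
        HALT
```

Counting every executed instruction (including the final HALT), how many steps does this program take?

16

r5=3
r4=1
r5=3|11=11
r4=1+2=3
CMP r4, #7  (cmp 3,7)
BLT L2: taken
r5=11|11=11
r4=3+2=5
CMP r4, #7  (cmp 5,7)
BLT L2: taken
r5=11|11=11
r4=5+2=7
CMP r4, #7  (cmp 7,7)
BLT L2: not taken
r5=11-18=-7
halt.
Total executed instructions: 16.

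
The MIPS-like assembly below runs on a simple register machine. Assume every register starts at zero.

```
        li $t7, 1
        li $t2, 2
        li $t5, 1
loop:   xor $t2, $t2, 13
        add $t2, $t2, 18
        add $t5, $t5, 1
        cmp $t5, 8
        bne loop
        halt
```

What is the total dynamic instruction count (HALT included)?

after li $t7, 1: $t7=1
after li $t2, 2: $t2=2
after li $t5, 1: $t5=1
after xor $t2, $t2, 13: $t2=2^13=15
after add $t2, $t2, 18: $t2=15+18=33
after add $t5, $t5, 1: $t5=1+1=2
cmp $t5, 8  (cmp 2,8)
bne loop: taken
after xor $t2, $t2, 13: $t2=33^13=44
after add $t2, $t2, 18: $t2=44+18=62
after add $t5, $t5, 1: $t5=2+1=3
cmp $t5, 8  (cmp 3,8)
bne loop: taken
after xor $t2, $t2, 13: $t2=62^13=51
after add $t2, $t2, 18: $t2=51+18=69
after add $t5, $t5, 1: $t5=3+1=4
cmp $t5, 8  (cmp 4,8)
bne loop: taken
after xor $t2, $t2, 13: $t2=69^13=72
after add $t2, $t2, 18: $t2=72+18=90
after add $t5, $t5, 1: $t5=4+1=5
cmp $t5, 8  (cmp 5,8)
bne loop: taken
after xor $t2, $t2, 13: $t2=90^13=87
after add $t2, $t2, 18: $t2=87+18=105
after add $t5, $t5, 1: $t5=5+1=6
cmp $t5, 8  (cmp 6,8)
bne loop: taken
after xor $t2, $t2, 13: $t2=105^13=100
after add $t2, $t2, 18: $t2=100+18=118
after add $t5, $t5, 1: $t5=6+1=7
cmp $t5, 8  (cmp 7,8)
bne loop: taken
after xor $t2, $t2, 13: $t2=118^13=123
after add $t2, $t2, 18: $t2=123+18=141
after add $t5, $t5, 1: $t5=7+1=8
cmp $t5, 8  (cmp 8,8)
bne loop: not taken
halt.
Total executed instructions: 39.

39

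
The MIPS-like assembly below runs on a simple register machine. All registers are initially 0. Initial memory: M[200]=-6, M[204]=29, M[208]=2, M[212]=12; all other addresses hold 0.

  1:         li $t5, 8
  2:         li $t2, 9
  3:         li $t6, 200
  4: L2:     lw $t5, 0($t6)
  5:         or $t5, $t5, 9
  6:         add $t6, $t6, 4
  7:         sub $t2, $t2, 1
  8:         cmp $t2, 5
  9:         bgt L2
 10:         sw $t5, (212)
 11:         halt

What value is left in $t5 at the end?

$t5=8
$t2=9
$t6=200
$t5=M[200]=-6
$t5=(-6)|9=-5
$t6=200+4=204
$t2=9-1=8
cmp $t2, 5  (cmp 8,5)
bgt L2: taken
$t5=M[204]=29
$t5=29|9=29
$t6=204+4=208
$t2=8-1=7
cmp $t2, 5  (cmp 7,5)
bgt L2: taken
$t5=M[208]=2
$t5=2|9=11
$t6=208+4=212
$t2=7-1=6
cmp $t2, 5  (cmp 6,5)
bgt L2: taken
$t5=M[212]=12
$t5=12|9=13
$t6=212+4=216
$t2=6-1=5
cmp $t2, 5  (cmp 5,5)
bgt L2: not taken
sw $t5, (212) → M[212]=13
halt.

13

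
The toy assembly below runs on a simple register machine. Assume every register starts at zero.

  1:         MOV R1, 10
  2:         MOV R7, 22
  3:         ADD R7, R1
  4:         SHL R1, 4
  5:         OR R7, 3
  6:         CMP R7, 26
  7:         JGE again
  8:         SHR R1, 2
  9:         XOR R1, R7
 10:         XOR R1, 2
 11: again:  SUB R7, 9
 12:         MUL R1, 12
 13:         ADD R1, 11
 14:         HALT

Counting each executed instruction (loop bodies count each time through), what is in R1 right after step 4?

160

R1=10
R7=22
R7=22+10=32
R1=10<<4=160
After step 4: R1 = 160.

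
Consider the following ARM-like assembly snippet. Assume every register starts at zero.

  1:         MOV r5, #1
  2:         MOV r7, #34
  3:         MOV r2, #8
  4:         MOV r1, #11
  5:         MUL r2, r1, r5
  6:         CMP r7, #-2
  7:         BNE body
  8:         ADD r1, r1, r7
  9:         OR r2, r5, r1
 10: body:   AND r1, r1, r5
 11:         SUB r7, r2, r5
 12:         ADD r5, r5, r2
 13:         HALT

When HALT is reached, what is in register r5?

12

r5=1
r7=34
r2=8
r1=11
r2=11*1=11
CMP r7, #-2  (cmp 34,-2)
BNE body: taken
r1=11&1=1
r7=11-1=10
r5=1+11=12
halt.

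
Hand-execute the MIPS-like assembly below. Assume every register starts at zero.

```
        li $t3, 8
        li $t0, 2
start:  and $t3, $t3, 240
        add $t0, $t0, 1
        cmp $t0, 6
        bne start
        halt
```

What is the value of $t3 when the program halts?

li $t3, 8 → $t3=8
li $t0, 2 → $t0=2
and $t3, $t3, 240 → $t3=8&240=0
add $t0, $t0, 1 → $t0=2+1=3
cmp $t0, 6  (cmp 3,6)
bne start: taken
and $t3, $t3, 240 → $t3=0&240=0
add $t0, $t0, 1 → $t0=3+1=4
cmp $t0, 6  (cmp 4,6)
bne start: taken
and $t3, $t3, 240 → $t3=0&240=0
add $t0, $t0, 1 → $t0=4+1=5
cmp $t0, 6  (cmp 5,6)
bne start: taken
and $t3, $t3, 240 → $t3=0&240=0
add $t0, $t0, 1 → $t0=5+1=6
cmp $t0, 6  (cmp 6,6)
bne start: not taken
halt.

0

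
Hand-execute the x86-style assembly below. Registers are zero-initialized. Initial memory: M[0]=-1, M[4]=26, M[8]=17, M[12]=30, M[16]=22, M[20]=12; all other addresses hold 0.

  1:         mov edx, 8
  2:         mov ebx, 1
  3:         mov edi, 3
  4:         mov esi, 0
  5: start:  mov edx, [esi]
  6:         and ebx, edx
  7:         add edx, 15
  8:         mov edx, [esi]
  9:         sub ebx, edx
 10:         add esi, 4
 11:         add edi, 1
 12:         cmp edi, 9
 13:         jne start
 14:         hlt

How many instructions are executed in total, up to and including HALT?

mov edx, 8 → edx=8
mov ebx, 1 → ebx=1
mov edi, 3 → edi=3
mov esi, 0 → esi=0
mov edx, [esi] → edx=M[0]=-1
and ebx, edx → ebx=1&(-1)=1
add edx, 15 → edx=(-1)+15=14
mov edx, [esi] → edx=M[0]=-1
sub ebx, edx → ebx=1-(-1)=2
add esi, 4 → esi=0+4=4
add edi, 1 → edi=3+1=4
cmp edi, 9  (cmp 4,9)
jne start: taken
mov edx, [esi] → edx=M[4]=26
and ebx, edx → ebx=2&26=2
add edx, 15 → edx=26+15=41
mov edx, [esi] → edx=M[4]=26
sub ebx, edx → ebx=2-26=-24
add esi, 4 → esi=4+4=8
add edi, 1 → edi=4+1=5
cmp edi, 9  (cmp 5,9)
jne start: taken
mov edx, [esi] → edx=M[8]=17
and ebx, edx → ebx=(-24)&17=0
add edx, 15 → edx=17+15=32
mov edx, [esi] → edx=M[8]=17
sub ebx, edx → ebx=0-17=-17
add esi, 4 → esi=8+4=12
add edi, 1 → edi=5+1=6
cmp edi, 9  (cmp 6,9)
jne start: taken
mov edx, [esi] → edx=M[12]=30
and ebx, edx → ebx=(-17)&30=14
add edx, 15 → edx=30+15=45
mov edx, [esi] → edx=M[12]=30
sub ebx, edx → ebx=14-30=-16
add esi, 4 → esi=12+4=16
add edi, 1 → edi=6+1=7
cmp edi, 9  (cmp 7,9)
jne start: taken
mov edx, [esi] → edx=M[16]=22
and ebx, edx → ebx=(-16)&22=16
add edx, 15 → edx=22+15=37
mov edx, [esi] → edx=M[16]=22
sub ebx, edx → ebx=16-22=-6
add esi, 4 → esi=16+4=20
add edi, 1 → edi=7+1=8
cmp edi, 9  (cmp 8,9)
jne start: taken
mov edx, [esi] → edx=M[20]=12
and ebx, edx → ebx=(-6)&12=8
add edx, 15 → edx=12+15=27
mov edx, [esi] → edx=M[20]=12
sub ebx, edx → ebx=8-12=-4
add esi, 4 → esi=20+4=24
add edi, 1 → edi=8+1=9
cmp edi, 9  (cmp 9,9)
jne start: not taken
halt.
Total executed instructions: 59.

59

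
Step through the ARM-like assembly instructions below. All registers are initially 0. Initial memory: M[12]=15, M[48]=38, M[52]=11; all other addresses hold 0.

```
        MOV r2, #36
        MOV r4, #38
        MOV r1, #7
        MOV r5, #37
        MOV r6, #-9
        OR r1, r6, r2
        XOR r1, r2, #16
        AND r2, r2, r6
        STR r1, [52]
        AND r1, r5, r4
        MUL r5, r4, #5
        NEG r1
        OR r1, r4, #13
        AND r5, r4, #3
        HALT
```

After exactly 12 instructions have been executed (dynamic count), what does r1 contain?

-36

after MOV r2, #36: r2=36
after MOV r4, #38: r4=38
after MOV r1, #7: r1=7
after MOV r5, #37: r5=37
after MOV r6, #-9: r6=-9
after OR r1, r6, r2: r1=(-9)|36=-9
after XOR r1, r2, #16: r1=36^16=52
after AND r2, r2, r6: r2=36&(-9)=36
STR r1, [52] → M[52]=52
after AND r1, r5, r4: r1=37&38=36
after MUL r5, r4, #5: r5=38*5=190
after NEG r1: r1=-(36)=-36
After step 12: r1 = -36.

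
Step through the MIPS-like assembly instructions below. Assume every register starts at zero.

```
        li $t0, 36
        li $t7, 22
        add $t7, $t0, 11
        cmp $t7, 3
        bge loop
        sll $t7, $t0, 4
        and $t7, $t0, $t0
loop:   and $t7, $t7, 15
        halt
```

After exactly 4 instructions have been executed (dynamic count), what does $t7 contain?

$t0=36
$t7=22
$t7=36+11=47
cmp $t7, 3  (cmp 47,3)
After step 4: $t7 = 47.

47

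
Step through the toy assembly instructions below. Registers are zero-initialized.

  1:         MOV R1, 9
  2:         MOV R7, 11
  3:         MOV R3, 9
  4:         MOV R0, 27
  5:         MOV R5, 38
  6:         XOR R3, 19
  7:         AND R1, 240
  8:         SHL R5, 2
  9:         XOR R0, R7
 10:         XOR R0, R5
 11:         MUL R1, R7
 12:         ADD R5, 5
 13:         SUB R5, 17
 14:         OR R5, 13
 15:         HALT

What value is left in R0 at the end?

136

MOV R1, 9 → R1=9
MOV R7, 11 → R7=11
MOV R3, 9 → R3=9
MOV R0, 27 → R0=27
MOV R5, 38 → R5=38
XOR R3, 19 → R3=9^19=26
AND R1, 240 → R1=9&240=0
SHL R5, 2 → R5=38<<2=152
XOR R0, R7 → R0=27^11=16
XOR R0, R5 → R0=16^152=136
MUL R1, R7 → R1=0*11=0
ADD R5, 5 → R5=152+5=157
SUB R5, 17 → R5=157-17=140
OR R5, 13 → R5=140|13=141
halt.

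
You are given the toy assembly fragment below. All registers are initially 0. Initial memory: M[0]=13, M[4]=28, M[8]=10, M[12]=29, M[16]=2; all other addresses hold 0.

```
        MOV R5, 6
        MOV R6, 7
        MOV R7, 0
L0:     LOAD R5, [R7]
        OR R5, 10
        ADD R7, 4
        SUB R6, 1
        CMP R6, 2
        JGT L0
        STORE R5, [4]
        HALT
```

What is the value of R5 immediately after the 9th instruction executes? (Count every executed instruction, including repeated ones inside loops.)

R5=6
R6=7
R7=0
R5=M[0]=13
R5=13|10=15
R7=0+4=4
R6=7-1=6
CMP R6, 2  (cmp 6,2)
JGT L0: taken
After step 9: R5 = 15.

15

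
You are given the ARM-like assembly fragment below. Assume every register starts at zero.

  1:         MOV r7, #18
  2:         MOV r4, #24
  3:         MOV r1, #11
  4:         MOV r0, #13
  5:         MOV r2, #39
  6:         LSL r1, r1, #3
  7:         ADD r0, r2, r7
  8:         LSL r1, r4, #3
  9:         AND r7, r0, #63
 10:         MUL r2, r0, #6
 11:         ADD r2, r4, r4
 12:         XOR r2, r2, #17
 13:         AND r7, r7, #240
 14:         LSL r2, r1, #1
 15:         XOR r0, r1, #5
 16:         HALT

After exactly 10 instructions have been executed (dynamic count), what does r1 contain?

r7=18
r4=24
r1=11
r0=13
r2=39
r1=11<<3=88
r0=39+18=57
r1=24<<3=192
r7=57&63=57
r2=57*6=342
After step 10: r1 = 192.

192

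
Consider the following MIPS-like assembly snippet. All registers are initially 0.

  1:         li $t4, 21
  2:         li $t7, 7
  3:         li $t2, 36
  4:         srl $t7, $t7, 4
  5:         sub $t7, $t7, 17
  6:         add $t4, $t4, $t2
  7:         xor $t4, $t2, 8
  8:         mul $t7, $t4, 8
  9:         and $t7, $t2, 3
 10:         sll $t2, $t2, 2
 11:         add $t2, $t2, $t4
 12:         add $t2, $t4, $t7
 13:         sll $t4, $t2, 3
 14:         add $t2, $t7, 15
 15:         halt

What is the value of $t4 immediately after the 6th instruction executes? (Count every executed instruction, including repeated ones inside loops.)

57

li $t4, 21 → $t4=21
li $t7, 7 → $t7=7
li $t2, 36 → $t2=36
srl $t7, $t7, 4 → $t7=7>>4=0
sub $t7, $t7, 17 → $t7=0-17=-17
add $t4, $t4, $t2 → $t4=21+36=57
After step 6: $t4 = 57.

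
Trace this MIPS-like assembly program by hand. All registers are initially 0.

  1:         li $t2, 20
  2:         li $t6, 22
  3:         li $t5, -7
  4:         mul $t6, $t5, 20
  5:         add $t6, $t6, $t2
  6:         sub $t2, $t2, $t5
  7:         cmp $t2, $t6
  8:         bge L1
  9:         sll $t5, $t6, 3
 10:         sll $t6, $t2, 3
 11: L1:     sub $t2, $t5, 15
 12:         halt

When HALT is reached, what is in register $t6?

li $t2, 20 → $t2=20
li $t6, 22 → $t6=22
li $t5, -7 → $t5=-7
mul $t6, $t5, 20 → $t6=(-7)*20=-140
add $t6, $t6, $t2 → $t6=(-140)+20=-120
sub $t2, $t2, $t5 → $t2=20-(-7)=27
cmp $t2, $t6  (cmp 27,-120)
bge L1: taken
sub $t2, $t5, 15 → $t2=(-7)-15=-22
halt.

-120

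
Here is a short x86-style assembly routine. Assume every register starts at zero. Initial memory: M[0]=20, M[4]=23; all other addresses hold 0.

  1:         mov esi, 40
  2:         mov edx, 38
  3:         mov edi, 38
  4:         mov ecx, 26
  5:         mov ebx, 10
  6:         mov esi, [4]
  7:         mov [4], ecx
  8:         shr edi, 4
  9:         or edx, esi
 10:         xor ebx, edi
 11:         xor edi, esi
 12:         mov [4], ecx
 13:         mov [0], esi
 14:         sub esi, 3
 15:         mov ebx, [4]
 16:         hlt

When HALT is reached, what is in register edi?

esi=40
edx=38
edi=38
ecx=26
ebx=10
esi=M[4]=23
mov [4], ecx → M[4]=26
edi=38>>4=2
edx=38|23=55
ebx=10^2=8
edi=2^23=21
mov [4], ecx → M[4]=26
mov [0], esi → M[0]=23
esi=23-3=20
ebx=M[4]=26
halt.

21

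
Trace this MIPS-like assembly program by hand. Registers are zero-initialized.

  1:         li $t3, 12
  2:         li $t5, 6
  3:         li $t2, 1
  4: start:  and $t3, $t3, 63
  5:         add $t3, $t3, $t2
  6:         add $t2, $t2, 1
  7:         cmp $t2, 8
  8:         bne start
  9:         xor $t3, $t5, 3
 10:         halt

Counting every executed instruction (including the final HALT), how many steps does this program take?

after li $t3, 12: $t3=12
after li $t5, 6: $t5=6
after li $t2, 1: $t2=1
after and $t3, $t3, 63: $t3=12&63=12
after add $t3, $t3, $t2: $t3=12+1=13
after add $t2, $t2, 1: $t2=1+1=2
cmp $t2, 8  (cmp 2,8)
bne start: taken
after and $t3, $t3, 63: $t3=13&63=13
after add $t3, $t3, $t2: $t3=13+2=15
after add $t2, $t2, 1: $t2=2+1=3
cmp $t2, 8  (cmp 3,8)
bne start: taken
after and $t3, $t3, 63: $t3=15&63=15
after add $t3, $t3, $t2: $t3=15+3=18
after add $t2, $t2, 1: $t2=3+1=4
cmp $t2, 8  (cmp 4,8)
bne start: taken
after and $t3, $t3, 63: $t3=18&63=18
after add $t3, $t3, $t2: $t3=18+4=22
after add $t2, $t2, 1: $t2=4+1=5
cmp $t2, 8  (cmp 5,8)
bne start: taken
after and $t3, $t3, 63: $t3=22&63=22
after add $t3, $t3, $t2: $t3=22+5=27
after add $t2, $t2, 1: $t2=5+1=6
cmp $t2, 8  (cmp 6,8)
bne start: taken
after and $t3, $t3, 63: $t3=27&63=27
after add $t3, $t3, $t2: $t3=27+6=33
after add $t2, $t2, 1: $t2=6+1=7
cmp $t2, 8  (cmp 7,8)
bne start: taken
after and $t3, $t3, 63: $t3=33&63=33
after add $t3, $t3, $t2: $t3=33+7=40
after add $t2, $t2, 1: $t2=7+1=8
cmp $t2, 8  (cmp 8,8)
bne start: not taken
after xor $t3, $t5, 3: $t3=6^3=5
halt.
Total executed instructions: 40.

40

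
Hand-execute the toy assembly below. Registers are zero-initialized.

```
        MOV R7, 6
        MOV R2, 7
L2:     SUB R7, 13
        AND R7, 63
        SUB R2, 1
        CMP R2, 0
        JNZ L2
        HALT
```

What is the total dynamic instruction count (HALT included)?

38

MOV R7, 6 → R7=6
MOV R2, 7 → R2=7
SUB R7, 13 → R7=6-13=-7
AND R7, 63 → R7=(-7)&63=57
SUB R2, 1 → R2=7-1=6
CMP R2, 0  (cmp 6,0)
JNZ L2: taken
SUB R7, 13 → R7=57-13=44
AND R7, 63 → R7=44&63=44
SUB R2, 1 → R2=6-1=5
CMP R2, 0  (cmp 5,0)
JNZ L2: taken
SUB R7, 13 → R7=44-13=31
AND R7, 63 → R7=31&63=31
SUB R2, 1 → R2=5-1=4
CMP R2, 0  (cmp 4,0)
JNZ L2: taken
SUB R7, 13 → R7=31-13=18
AND R7, 63 → R7=18&63=18
SUB R2, 1 → R2=4-1=3
CMP R2, 0  (cmp 3,0)
JNZ L2: taken
SUB R7, 13 → R7=18-13=5
AND R7, 63 → R7=5&63=5
SUB R2, 1 → R2=3-1=2
CMP R2, 0  (cmp 2,0)
JNZ L2: taken
SUB R7, 13 → R7=5-13=-8
AND R7, 63 → R7=(-8)&63=56
SUB R2, 1 → R2=2-1=1
CMP R2, 0  (cmp 1,0)
JNZ L2: taken
SUB R7, 13 → R7=56-13=43
AND R7, 63 → R7=43&63=43
SUB R2, 1 → R2=1-1=0
CMP R2, 0  (cmp 0,0)
JNZ L2: not taken
halt.
Total executed instructions: 38.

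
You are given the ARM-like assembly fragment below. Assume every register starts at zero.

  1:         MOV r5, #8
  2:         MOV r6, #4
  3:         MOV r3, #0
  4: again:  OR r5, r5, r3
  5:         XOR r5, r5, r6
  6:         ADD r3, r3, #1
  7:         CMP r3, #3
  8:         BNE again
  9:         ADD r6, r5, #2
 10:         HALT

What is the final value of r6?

17

MOV r5, #8 → r5=8
MOV r6, #4 → r6=4
MOV r3, #0 → r3=0
OR r5, r5, r3 → r5=8|0=8
XOR r5, r5, r6 → r5=8^4=12
ADD r3, r3, #1 → r3=0+1=1
CMP r3, #3  (cmp 1,3)
BNE again: taken
OR r5, r5, r3 → r5=12|1=13
XOR r5, r5, r6 → r5=13^4=9
ADD r3, r3, #1 → r3=1+1=2
CMP r3, #3  (cmp 2,3)
BNE again: taken
OR r5, r5, r3 → r5=9|2=11
XOR r5, r5, r6 → r5=11^4=15
ADD r3, r3, #1 → r3=2+1=3
CMP r3, #3  (cmp 3,3)
BNE again: not taken
ADD r6, r5, #2 → r6=15+2=17
halt.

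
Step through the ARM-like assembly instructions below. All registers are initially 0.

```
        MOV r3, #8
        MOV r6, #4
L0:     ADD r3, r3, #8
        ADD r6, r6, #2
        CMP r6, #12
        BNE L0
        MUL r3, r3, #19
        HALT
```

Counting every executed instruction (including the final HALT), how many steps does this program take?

r3=8
r6=4
r3=8+8=16
r6=4+2=6
CMP r6, #12  (cmp 6,12)
BNE L0: taken
r3=16+8=24
r6=6+2=8
CMP r6, #12  (cmp 8,12)
BNE L0: taken
r3=24+8=32
r6=8+2=10
CMP r6, #12  (cmp 10,12)
BNE L0: taken
r3=32+8=40
r6=10+2=12
CMP r6, #12  (cmp 12,12)
BNE L0: not taken
r3=40*19=760
halt.
Total executed instructions: 20.

20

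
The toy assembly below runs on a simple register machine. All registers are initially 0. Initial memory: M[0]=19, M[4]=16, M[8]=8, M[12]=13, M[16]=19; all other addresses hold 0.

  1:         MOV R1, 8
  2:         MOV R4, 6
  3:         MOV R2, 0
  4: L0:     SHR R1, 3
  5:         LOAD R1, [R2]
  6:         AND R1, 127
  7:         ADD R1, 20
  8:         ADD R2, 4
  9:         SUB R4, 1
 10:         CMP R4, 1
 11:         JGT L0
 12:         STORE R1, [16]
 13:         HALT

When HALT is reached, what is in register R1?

after MOV R1, 8: R1=8
after MOV R4, 6: R4=6
after MOV R2, 0: R2=0
after SHR R1, 3: R1=8>>3=1
after LOAD R1, [R2]: R1=M[0]=19
after AND R1, 127: R1=19&127=19
after ADD R1, 20: R1=19+20=39
after ADD R2, 4: R2=0+4=4
after SUB R4, 1: R4=6-1=5
CMP R4, 1  (cmp 5,1)
JGT L0: taken
after SHR R1, 3: R1=39>>3=4
after LOAD R1, [R2]: R1=M[4]=16
after AND R1, 127: R1=16&127=16
after ADD R1, 20: R1=16+20=36
after ADD R2, 4: R2=4+4=8
after SUB R4, 1: R4=5-1=4
CMP R4, 1  (cmp 4,1)
JGT L0: taken
after SHR R1, 3: R1=36>>3=4
after LOAD R1, [R2]: R1=M[8]=8
after AND R1, 127: R1=8&127=8
after ADD R1, 20: R1=8+20=28
after ADD R2, 4: R2=8+4=12
after SUB R4, 1: R4=4-1=3
CMP R4, 1  (cmp 3,1)
JGT L0: taken
after SHR R1, 3: R1=28>>3=3
after LOAD R1, [R2]: R1=M[12]=13
after AND R1, 127: R1=13&127=13
after ADD R1, 20: R1=13+20=33
after ADD R2, 4: R2=12+4=16
after SUB R4, 1: R4=3-1=2
CMP R4, 1  (cmp 2,1)
JGT L0: taken
after SHR R1, 3: R1=33>>3=4
after LOAD R1, [R2]: R1=M[16]=19
after AND R1, 127: R1=19&127=19
after ADD R1, 20: R1=19+20=39
after ADD R2, 4: R2=16+4=20
after SUB R4, 1: R4=2-1=1
CMP R4, 1  (cmp 1,1)
JGT L0: not taken
STORE R1, [16] → M[16]=39
halt.

39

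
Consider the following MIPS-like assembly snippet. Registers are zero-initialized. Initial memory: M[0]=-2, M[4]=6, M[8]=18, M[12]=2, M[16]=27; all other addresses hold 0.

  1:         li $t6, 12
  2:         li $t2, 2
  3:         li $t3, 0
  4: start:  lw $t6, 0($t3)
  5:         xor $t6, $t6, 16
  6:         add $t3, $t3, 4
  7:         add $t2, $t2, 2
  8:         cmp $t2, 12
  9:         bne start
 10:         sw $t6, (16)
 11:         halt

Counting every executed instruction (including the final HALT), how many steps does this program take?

35

after li $t6, 12: $t6=12
after li $t2, 2: $t2=2
after li $t3, 0: $t3=0
after lw $t6, 0($t3): $t6=M[0]=-2
after xor $t6, $t6, 16: $t6=(-2)^16=-18
after add $t3, $t3, 4: $t3=0+4=4
after add $t2, $t2, 2: $t2=2+2=4
cmp $t2, 12  (cmp 4,12)
bne start: taken
after lw $t6, 0($t3): $t6=M[4]=6
after xor $t6, $t6, 16: $t6=6^16=22
after add $t3, $t3, 4: $t3=4+4=8
after add $t2, $t2, 2: $t2=4+2=6
cmp $t2, 12  (cmp 6,12)
bne start: taken
after lw $t6, 0($t3): $t6=M[8]=18
after xor $t6, $t6, 16: $t6=18^16=2
after add $t3, $t3, 4: $t3=8+4=12
after add $t2, $t2, 2: $t2=6+2=8
cmp $t2, 12  (cmp 8,12)
bne start: taken
after lw $t6, 0($t3): $t6=M[12]=2
after xor $t6, $t6, 16: $t6=2^16=18
after add $t3, $t3, 4: $t3=12+4=16
after add $t2, $t2, 2: $t2=8+2=10
cmp $t2, 12  (cmp 10,12)
bne start: taken
after lw $t6, 0($t3): $t6=M[16]=27
after xor $t6, $t6, 16: $t6=27^16=11
after add $t3, $t3, 4: $t3=16+4=20
after add $t2, $t2, 2: $t2=10+2=12
cmp $t2, 12  (cmp 12,12)
bne start: not taken
sw $t6, (16) → M[16]=11
halt.
Total executed instructions: 35.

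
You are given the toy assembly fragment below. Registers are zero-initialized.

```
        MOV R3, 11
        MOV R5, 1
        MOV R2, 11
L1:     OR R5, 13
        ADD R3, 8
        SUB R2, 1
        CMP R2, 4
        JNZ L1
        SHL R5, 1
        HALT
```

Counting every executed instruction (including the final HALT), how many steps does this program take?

40

R3=11
R5=1
R2=11
R5=1|13=13
R3=11+8=19
R2=11-1=10
CMP R2, 4  (cmp 10,4)
JNZ L1: taken
R5=13|13=13
R3=19+8=27
R2=10-1=9
CMP R2, 4  (cmp 9,4)
JNZ L1: taken
R5=13|13=13
R3=27+8=35
R2=9-1=8
CMP R2, 4  (cmp 8,4)
JNZ L1: taken
R5=13|13=13
R3=35+8=43
R2=8-1=7
CMP R2, 4  (cmp 7,4)
JNZ L1: taken
R5=13|13=13
R3=43+8=51
R2=7-1=6
CMP R2, 4  (cmp 6,4)
JNZ L1: taken
R5=13|13=13
R3=51+8=59
R2=6-1=5
CMP R2, 4  (cmp 5,4)
JNZ L1: taken
R5=13|13=13
R3=59+8=67
R2=5-1=4
CMP R2, 4  (cmp 4,4)
JNZ L1: not taken
R5=13<<1=26
halt.
Total executed instructions: 40.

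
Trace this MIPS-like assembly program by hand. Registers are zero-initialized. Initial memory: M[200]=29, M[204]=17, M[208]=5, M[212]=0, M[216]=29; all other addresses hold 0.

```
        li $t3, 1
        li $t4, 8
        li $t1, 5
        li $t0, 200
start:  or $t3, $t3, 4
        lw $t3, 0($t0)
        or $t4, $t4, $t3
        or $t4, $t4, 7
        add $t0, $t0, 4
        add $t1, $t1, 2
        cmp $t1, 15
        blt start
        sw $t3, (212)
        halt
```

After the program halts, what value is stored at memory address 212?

after li $t3, 1: $t3=1
after li $t4, 8: $t4=8
after li $t1, 5: $t1=5
after li $t0, 200: $t0=200
after or $t3, $t3, 4: $t3=1|4=5
after lw $t3, 0($t0): $t3=M[200]=29
after or $t4, $t4, $t3: $t4=8|29=29
after or $t4, $t4, 7: $t4=29|7=31
after add $t0, $t0, 4: $t0=200+4=204
after add $t1, $t1, 2: $t1=5+2=7
cmp $t1, 15  (cmp 7,15)
blt start: taken
after or $t3, $t3, 4: $t3=29|4=29
after lw $t3, 0($t0): $t3=M[204]=17
after or $t4, $t4, $t3: $t4=31|17=31
after or $t4, $t4, 7: $t4=31|7=31
after add $t0, $t0, 4: $t0=204+4=208
after add $t1, $t1, 2: $t1=7+2=9
cmp $t1, 15  (cmp 9,15)
blt start: taken
after or $t3, $t3, 4: $t3=17|4=21
after lw $t3, 0($t0): $t3=M[208]=5
after or $t4, $t4, $t3: $t4=31|5=31
after or $t4, $t4, 7: $t4=31|7=31
after add $t0, $t0, 4: $t0=208+4=212
after add $t1, $t1, 2: $t1=9+2=11
cmp $t1, 15  (cmp 11,15)
blt start: taken
after or $t3, $t3, 4: $t3=5|4=5
after lw $t3, 0($t0): $t3=M[212]=0
after or $t4, $t4, $t3: $t4=31|0=31
after or $t4, $t4, 7: $t4=31|7=31
after add $t0, $t0, 4: $t0=212+4=216
after add $t1, $t1, 2: $t1=11+2=13
cmp $t1, 15  (cmp 13,15)
blt start: taken
after or $t3, $t3, 4: $t3=0|4=4
after lw $t3, 0($t0): $t3=M[216]=29
after or $t4, $t4, $t3: $t4=31|29=31
after or $t4, $t4, 7: $t4=31|7=31
after add $t0, $t0, 4: $t0=216+4=220
after add $t1, $t1, 2: $t1=13+2=15
cmp $t1, 15  (cmp 15,15)
blt start: not taken
sw $t3, (212) → M[212]=29
halt.

29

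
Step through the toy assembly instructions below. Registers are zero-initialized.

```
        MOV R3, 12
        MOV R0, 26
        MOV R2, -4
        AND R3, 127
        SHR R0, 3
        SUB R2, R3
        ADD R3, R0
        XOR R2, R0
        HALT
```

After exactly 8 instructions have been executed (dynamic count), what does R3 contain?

15

MOV R3, 12 → R3=12
MOV R0, 26 → R0=26
MOV R2, -4 → R2=-4
AND R3, 127 → R3=12&127=12
SHR R0, 3 → R0=26>>3=3
SUB R2, R3 → R2=(-4)-12=-16
ADD R3, R0 → R3=12+3=15
XOR R2, R0 → R2=(-16)^3=-13
After step 8: R3 = 15.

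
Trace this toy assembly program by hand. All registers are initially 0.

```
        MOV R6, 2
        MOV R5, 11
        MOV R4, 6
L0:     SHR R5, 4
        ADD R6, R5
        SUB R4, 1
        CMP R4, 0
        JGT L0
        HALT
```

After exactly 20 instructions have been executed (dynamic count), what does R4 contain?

3

MOV R6, 2 → R6=2
MOV R5, 11 → R5=11
MOV R4, 6 → R4=6
SHR R5, 4 → R5=11>>4=0
ADD R6, R5 → R6=2+0=2
SUB R4, 1 → R4=6-1=5
CMP R4, 0  (cmp 5,0)
JGT L0: taken
SHR R5, 4 → R5=0>>4=0
ADD R6, R5 → R6=2+0=2
SUB R4, 1 → R4=5-1=4
CMP R4, 0  (cmp 4,0)
JGT L0: taken
SHR R5, 4 → R5=0>>4=0
ADD R6, R5 → R6=2+0=2
SUB R4, 1 → R4=4-1=3
CMP R4, 0  (cmp 3,0)
JGT L0: taken
SHR R5, 4 → R5=0>>4=0
ADD R6, R5 → R6=2+0=2
After step 20: R4 = 3.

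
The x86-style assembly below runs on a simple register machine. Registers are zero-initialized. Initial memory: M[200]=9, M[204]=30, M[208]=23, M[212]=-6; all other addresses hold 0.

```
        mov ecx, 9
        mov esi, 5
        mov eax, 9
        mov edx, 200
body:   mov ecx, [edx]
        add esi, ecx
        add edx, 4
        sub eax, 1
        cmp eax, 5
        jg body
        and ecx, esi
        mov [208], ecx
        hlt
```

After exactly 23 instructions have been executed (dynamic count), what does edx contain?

212

mov ecx, 9 → ecx=9
mov esi, 5 → esi=5
mov eax, 9 → eax=9
mov edx, 200 → edx=200
mov ecx, [edx] → ecx=M[200]=9
add esi, ecx → esi=5+9=14
add edx, 4 → edx=200+4=204
sub eax, 1 → eax=9-1=8
cmp eax, 5  (cmp 8,5)
jg body: taken
mov ecx, [edx] → ecx=M[204]=30
add esi, ecx → esi=14+30=44
add edx, 4 → edx=204+4=208
sub eax, 1 → eax=8-1=7
cmp eax, 5  (cmp 7,5)
jg body: taken
mov ecx, [edx] → ecx=M[208]=23
add esi, ecx → esi=44+23=67
add edx, 4 → edx=208+4=212
sub eax, 1 → eax=7-1=6
cmp eax, 5  (cmp 6,5)
jg body: taken
mov ecx, [edx] → ecx=M[212]=-6
After step 23: edx = 212.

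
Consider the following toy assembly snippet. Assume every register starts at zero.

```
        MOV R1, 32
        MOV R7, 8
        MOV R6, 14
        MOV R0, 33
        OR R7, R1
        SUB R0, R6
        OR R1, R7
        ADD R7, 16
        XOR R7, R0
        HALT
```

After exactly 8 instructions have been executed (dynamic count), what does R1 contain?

after MOV R1, 32: R1=32
after MOV R7, 8: R7=8
after MOV R6, 14: R6=14
after MOV R0, 33: R0=33
after OR R7, R1: R7=8|32=40
after SUB R0, R6: R0=33-14=19
after OR R1, R7: R1=32|40=40
after ADD R7, 16: R7=40+16=56
After step 8: R1 = 40.

40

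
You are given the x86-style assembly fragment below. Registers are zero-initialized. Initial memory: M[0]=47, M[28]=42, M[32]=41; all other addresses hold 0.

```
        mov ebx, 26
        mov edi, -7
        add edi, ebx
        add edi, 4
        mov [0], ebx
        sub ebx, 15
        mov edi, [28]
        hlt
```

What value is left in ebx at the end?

11

mov ebx, 26 → ebx=26
mov edi, -7 → edi=-7
add edi, ebx → edi=(-7)+26=19
add edi, 4 → edi=19+4=23
mov [0], ebx → M[0]=26
sub ebx, 15 → ebx=26-15=11
mov edi, [28] → edi=M[28]=42
halt.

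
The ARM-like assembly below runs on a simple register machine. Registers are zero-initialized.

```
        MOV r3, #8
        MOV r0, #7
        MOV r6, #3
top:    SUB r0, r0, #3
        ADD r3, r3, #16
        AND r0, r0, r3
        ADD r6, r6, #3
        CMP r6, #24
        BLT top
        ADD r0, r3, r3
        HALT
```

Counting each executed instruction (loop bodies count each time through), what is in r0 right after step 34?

after MOV r3, #8: r3=8
after MOV r0, #7: r0=7
after MOV r6, #3: r6=3
after SUB r0, r0, #3: r0=7-3=4
after ADD r3, r3, #16: r3=8+16=24
after AND r0, r0, r3: r0=4&24=0
after ADD r6, r6, #3: r6=3+3=6
CMP r6, #24  (cmp 6,24)
BLT top: taken
after SUB r0, r0, #3: r0=0-3=-3
after ADD r3, r3, #16: r3=24+16=40
after AND r0, r0, r3: r0=(-3)&40=40
after ADD r6, r6, #3: r6=6+3=9
CMP r6, #24  (cmp 9,24)
BLT top: taken
after SUB r0, r0, #3: r0=40-3=37
after ADD r3, r3, #16: r3=40+16=56
after AND r0, r0, r3: r0=37&56=32
after ADD r6, r6, #3: r6=9+3=12
CMP r6, #24  (cmp 12,24)
BLT top: taken
after SUB r0, r0, #3: r0=32-3=29
after ADD r3, r3, #16: r3=56+16=72
after AND r0, r0, r3: r0=29&72=8
after ADD r6, r6, #3: r6=12+3=15
CMP r6, #24  (cmp 15,24)
BLT top: taken
after SUB r0, r0, #3: r0=8-3=5
after ADD r3, r3, #16: r3=72+16=88
after AND r0, r0, r3: r0=5&88=0
after ADD r6, r6, #3: r6=15+3=18
CMP r6, #24  (cmp 18,24)
BLT top: taken
after SUB r0, r0, #3: r0=0-3=-3
After step 34: r0 = -3.

-3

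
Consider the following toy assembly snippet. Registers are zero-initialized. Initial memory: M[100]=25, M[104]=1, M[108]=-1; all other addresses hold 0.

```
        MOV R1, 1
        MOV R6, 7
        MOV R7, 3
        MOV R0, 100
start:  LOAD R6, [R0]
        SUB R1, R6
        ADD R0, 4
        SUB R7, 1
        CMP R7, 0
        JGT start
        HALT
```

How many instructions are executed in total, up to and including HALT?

MOV R1, 1 → R1=1
MOV R6, 7 → R6=7
MOV R7, 3 → R7=3
MOV R0, 100 → R0=100
LOAD R6, [R0] → R6=M[100]=25
SUB R1, R6 → R1=1-25=-24
ADD R0, 4 → R0=100+4=104
SUB R7, 1 → R7=3-1=2
CMP R7, 0  (cmp 2,0)
JGT start: taken
LOAD R6, [R0] → R6=M[104]=1
SUB R1, R6 → R1=(-24)-1=-25
ADD R0, 4 → R0=104+4=108
SUB R7, 1 → R7=2-1=1
CMP R7, 0  (cmp 1,0)
JGT start: taken
LOAD R6, [R0] → R6=M[108]=-1
SUB R1, R6 → R1=(-25)-(-1)=-24
ADD R0, 4 → R0=108+4=112
SUB R7, 1 → R7=1-1=0
CMP R7, 0  (cmp 0,0)
JGT start: not taken
halt.
Total executed instructions: 23.

23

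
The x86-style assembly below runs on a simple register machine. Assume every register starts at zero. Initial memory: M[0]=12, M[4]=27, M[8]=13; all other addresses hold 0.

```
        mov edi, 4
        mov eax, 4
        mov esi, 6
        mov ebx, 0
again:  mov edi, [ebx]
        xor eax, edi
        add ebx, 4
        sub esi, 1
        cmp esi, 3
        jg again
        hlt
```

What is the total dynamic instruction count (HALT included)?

23

after mov edi, 4: edi=4
after mov eax, 4: eax=4
after mov esi, 6: esi=6
after mov ebx, 0: ebx=0
after mov edi, [ebx]: edi=M[0]=12
after xor eax, edi: eax=4^12=8
after add ebx, 4: ebx=0+4=4
after sub esi, 1: esi=6-1=5
cmp esi, 3  (cmp 5,3)
jg again: taken
after mov edi, [ebx]: edi=M[4]=27
after xor eax, edi: eax=8^27=19
after add ebx, 4: ebx=4+4=8
after sub esi, 1: esi=5-1=4
cmp esi, 3  (cmp 4,3)
jg again: taken
after mov edi, [ebx]: edi=M[8]=13
after xor eax, edi: eax=19^13=30
after add ebx, 4: ebx=8+4=12
after sub esi, 1: esi=4-1=3
cmp esi, 3  (cmp 3,3)
jg again: not taken
halt.
Total executed instructions: 23.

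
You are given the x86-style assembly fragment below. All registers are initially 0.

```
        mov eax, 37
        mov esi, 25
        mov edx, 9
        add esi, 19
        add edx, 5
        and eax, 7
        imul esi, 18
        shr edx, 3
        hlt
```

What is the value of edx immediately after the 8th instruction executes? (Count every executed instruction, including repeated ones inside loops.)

eax=37
esi=25
edx=9
esi=25+19=44
edx=9+5=14
eax=37&7=5
esi=44*18=792
edx=14>>3=1
After step 8: edx = 1.

1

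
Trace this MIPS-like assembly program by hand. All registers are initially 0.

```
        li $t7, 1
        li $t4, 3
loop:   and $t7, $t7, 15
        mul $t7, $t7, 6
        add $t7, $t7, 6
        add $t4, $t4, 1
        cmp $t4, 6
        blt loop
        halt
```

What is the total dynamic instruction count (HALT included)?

$t7=1
$t4=3
$t7=1&15=1
$t7=1*6=6
$t7=6+6=12
$t4=3+1=4
cmp $t4, 6  (cmp 4,6)
blt loop: taken
$t7=12&15=12
$t7=12*6=72
$t7=72+6=78
$t4=4+1=5
cmp $t4, 6  (cmp 5,6)
blt loop: taken
$t7=78&15=14
$t7=14*6=84
$t7=84+6=90
$t4=5+1=6
cmp $t4, 6  (cmp 6,6)
blt loop: not taken
halt.
Total executed instructions: 21.

21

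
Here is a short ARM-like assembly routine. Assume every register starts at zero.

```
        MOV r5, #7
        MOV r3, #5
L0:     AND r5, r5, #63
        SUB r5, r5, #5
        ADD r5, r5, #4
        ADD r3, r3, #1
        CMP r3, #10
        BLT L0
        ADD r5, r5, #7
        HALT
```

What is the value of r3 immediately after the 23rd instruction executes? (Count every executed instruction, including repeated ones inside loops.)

8

MOV r5, #7 → r5=7
MOV r3, #5 → r3=5
AND r5, r5, #63 → r5=7&63=7
SUB r5, r5, #5 → r5=7-5=2
ADD r5, r5, #4 → r5=2+4=6
ADD r3, r3, #1 → r3=5+1=6
CMP r3, #10  (cmp 6,10)
BLT L0: taken
AND r5, r5, #63 → r5=6&63=6
SUB r5, r5, #5 → r5=6-5=1
ADD r5, r5, #4 → r5=1+4=5
ADD r3, r3, #1 → r3=6+1=7
CMP r3, #10  (cmp 7,10)
BLT L0: taken
AND r5, r5, #63 → r5=5&63=5
SUB r5, r5, #5 → r5=5-5=0
ADD r5, r5, #4 → r5=0+4=4
ADD r3, r3, #1 → r3=7+1=8
CMP r3, #10  (cmp 8,10)
BLT L0: taken
AND r5, r5, #63 → r5=4&63=4
SUB r5, r5, #5 → r5=4-5=-1
ADD r5, r5, #4 → r5=(-1)+4=3
After step 23: r3 = 8.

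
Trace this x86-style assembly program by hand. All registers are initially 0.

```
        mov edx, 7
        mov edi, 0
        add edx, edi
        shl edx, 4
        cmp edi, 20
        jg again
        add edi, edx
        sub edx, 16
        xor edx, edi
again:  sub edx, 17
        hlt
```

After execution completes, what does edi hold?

112

after mov edx, 7: edx=7
after mov edi, 0: edi=0
after add edx, edi: edx=7+0=7
after shl edx, 4: edx=7<<4=112
cmp edi, 20  (cmp 0,20)
jg again: not taken
after add edi, edx: edi=0+112=112
after sub edx, 16: edx=112-16=96
after xor edx, edi: edx=96^112=16
after sub edx, 17: edx=16-17=-1
halt.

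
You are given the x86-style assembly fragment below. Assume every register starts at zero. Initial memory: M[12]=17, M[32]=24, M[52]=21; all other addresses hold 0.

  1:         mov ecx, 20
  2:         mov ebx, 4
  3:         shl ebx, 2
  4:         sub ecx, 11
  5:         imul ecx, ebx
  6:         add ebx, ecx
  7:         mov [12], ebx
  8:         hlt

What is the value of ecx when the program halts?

144

ecx=20
ebx=4
ebx=4<<2=16
ecx=20-11=9
ecx=9*16=144
ebx=16+144=160
mov [12], ebx → M[12]=160
halt.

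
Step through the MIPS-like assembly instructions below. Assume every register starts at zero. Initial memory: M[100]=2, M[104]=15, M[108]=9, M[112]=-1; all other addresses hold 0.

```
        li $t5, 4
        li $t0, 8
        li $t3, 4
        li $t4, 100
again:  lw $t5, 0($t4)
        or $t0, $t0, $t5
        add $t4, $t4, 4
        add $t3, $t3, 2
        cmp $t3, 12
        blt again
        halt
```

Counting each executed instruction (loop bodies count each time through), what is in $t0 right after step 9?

10

$t5=4
$t0=8
$t3=4
$t4=100
$t5=M[100]=2
$t0=8|2=10
$t4=100+4=104
$t3=4+2=6
cmp $t3, 12  (cmp 6,12)
After step 9: $t0 = 10.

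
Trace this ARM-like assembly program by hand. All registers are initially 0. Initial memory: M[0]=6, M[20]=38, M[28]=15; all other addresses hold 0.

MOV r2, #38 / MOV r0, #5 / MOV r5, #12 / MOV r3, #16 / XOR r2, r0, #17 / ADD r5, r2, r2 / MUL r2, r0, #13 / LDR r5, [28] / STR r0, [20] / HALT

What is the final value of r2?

after MOV r2, #38: r2=38
after MOV r0, #5: r0=5
after MOV r5, #12: r5=12
after MOV r3, #16: r3=16
after XOR r2, r0, #17: r2=5^17=20
after ADD r5, r2, r2: r5=20+20=40
after MUL r2, r0, #13: r2=5*13=65
after LDR r5, [28]: r5=M[28]=15
STR r0, [20] → M[20]=5
halt.

65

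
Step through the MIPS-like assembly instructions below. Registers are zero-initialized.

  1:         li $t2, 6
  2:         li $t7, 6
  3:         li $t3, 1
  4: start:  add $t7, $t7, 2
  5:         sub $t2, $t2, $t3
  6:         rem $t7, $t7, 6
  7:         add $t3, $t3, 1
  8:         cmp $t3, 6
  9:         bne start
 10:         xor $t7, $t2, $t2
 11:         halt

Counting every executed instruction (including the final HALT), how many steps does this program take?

35

$t2=6
$t7=6
$t3=1
$t7=6+2=8
$t2=6-1=5
$t7=8%6=2
$t3=1+1=2
cmp $t3, 6  (cmp 2,6)
bne start: taken
$t7=2+2=4
$t2=5-2=3
$t7=4%6=4
$t3=2+1=3
cmp $t3, 6  (cmp 3,6)
bne start: taken
$t7=4+2=6
$t2=3-3=0
$t7=6%6=0
$t3=3+1=4
cmp $t3, 6  (cmp 4,6)
bne start: taken
$t7=0+2=2
$t2=0-4=-4
$t7=2%6=2
$t3=4+1=5
cmp $t3, 6  (cmp 5,6)
bne start: taken
$t7=2+2=4
$t2=(-4)-5=-9
$t7=4%6=4
$t3=5+1=6
cmp $t3, 6  (cmp 6,6)
bne start: not taken
$t7=(-9)^(-9)=0
halt.
Total executed instructions: 35.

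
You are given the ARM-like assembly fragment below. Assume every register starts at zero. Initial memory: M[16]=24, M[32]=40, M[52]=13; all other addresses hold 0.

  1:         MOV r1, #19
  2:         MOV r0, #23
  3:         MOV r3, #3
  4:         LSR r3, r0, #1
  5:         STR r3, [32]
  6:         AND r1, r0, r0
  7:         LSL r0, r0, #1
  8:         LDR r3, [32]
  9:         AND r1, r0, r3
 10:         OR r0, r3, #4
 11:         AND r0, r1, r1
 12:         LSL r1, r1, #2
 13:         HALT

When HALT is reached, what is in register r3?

MOV r1, #19 → r1=19
MOV r0, #23 → r0=23
MOV r3, #3 → r3=3
LSR r3, r0, #1 → r3=23>>1=11
STR r3, [32] → M[32]=11
AND r1, r0, r0 → r1=23&23=23
LSL r0, r0, #1 → r0=23<<1=46
LDR r3, [32] → r3=M[32]=11
AND r1, r0, r3 → r1=46&11=10
OR r0, r3, #4 → r0=11|4=15
AND r0, r1, r1 → r0=10&10=10
LSL r1, r1, #2 → r1=10<<2=40
halt.

11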